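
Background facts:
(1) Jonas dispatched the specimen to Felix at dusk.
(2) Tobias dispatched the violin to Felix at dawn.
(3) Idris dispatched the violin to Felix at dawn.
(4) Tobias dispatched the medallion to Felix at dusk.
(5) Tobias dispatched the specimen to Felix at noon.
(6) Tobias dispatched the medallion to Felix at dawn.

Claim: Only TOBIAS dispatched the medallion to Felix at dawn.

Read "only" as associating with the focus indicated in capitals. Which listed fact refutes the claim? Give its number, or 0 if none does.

0

Focus (in capitals) is "Tobias" — the agent. "Only" excludes alternative agents while holding fixed same thing, recipient, setting (the medallion / Felix / at dawn).
Every other fact changes something in the background, not just the agent. Nothing refutes the claim.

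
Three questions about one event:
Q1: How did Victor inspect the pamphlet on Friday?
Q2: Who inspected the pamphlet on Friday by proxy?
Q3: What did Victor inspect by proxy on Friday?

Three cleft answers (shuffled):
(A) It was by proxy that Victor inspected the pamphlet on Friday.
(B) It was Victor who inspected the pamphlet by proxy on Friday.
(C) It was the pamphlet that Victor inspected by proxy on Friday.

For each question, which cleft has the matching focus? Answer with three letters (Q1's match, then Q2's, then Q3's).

ABC

Q1 asks about the manner; cleft (A) focuses "by proxy", which is the manner — so Q1 → A.
Q2 asks about the subject (agent); cleft (B) focuses "Victor", which is the subject (agent) — so Q2 → B.
Q3 asks about the direct object; cleft (C) focuses "the pamphlet", which is the direct object — so Q3 → C.
Mapping: Q1→A, Q2→B, Q3→C.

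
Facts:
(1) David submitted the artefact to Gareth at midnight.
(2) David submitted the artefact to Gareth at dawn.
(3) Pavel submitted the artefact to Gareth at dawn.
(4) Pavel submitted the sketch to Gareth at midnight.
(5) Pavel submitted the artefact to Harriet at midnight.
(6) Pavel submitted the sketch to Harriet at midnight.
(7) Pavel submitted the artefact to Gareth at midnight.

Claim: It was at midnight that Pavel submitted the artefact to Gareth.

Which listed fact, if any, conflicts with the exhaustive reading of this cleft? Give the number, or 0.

The cleft puts "at midnight" in focus and presupposes the open proposition with same agent, thing, recipient (Pavel / the artefact / Gareth).
Exhaustivity: at midnight is the only setting satisfying that background.
Fact (3) shares the background but with setting = at dawn; exhaustivity is violated.

3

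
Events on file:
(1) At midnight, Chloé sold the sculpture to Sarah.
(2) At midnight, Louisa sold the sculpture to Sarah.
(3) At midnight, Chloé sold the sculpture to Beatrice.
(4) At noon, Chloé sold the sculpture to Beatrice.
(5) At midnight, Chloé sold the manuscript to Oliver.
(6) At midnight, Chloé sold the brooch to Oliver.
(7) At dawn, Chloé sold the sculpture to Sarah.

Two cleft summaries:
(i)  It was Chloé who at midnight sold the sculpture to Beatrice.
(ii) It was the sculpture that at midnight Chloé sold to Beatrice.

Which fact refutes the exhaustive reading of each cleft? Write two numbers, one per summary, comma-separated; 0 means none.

0, 0

Summary (i) focuses "Chloé" (the agent); background same thing, recipient, setting (the sculpture / Beatrice / at midnight). No fact matches that background with a different agent, so 0.
Summary (ii) focuses "the sculpture" (the thing); background same agent, recipient, setting (Chloé / Beatrice / at midnight). No fact matches that background with a different thing, so 0.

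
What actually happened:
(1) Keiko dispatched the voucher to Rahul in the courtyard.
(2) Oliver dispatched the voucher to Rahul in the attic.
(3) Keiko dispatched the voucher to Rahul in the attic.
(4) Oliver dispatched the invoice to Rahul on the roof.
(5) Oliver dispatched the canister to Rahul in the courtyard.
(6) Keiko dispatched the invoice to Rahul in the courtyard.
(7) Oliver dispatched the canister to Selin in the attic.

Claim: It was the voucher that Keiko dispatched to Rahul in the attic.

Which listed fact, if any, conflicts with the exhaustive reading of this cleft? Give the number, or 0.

The cleft puts "the voucher" in focus and presupposes the open proposition with agent = Keiko, recipient = Rahul, setting = in the attic.
The exhaustive reading says no other thing fits that background.
No listed fact matches the background with a different thing. Exhaustivity holds.

0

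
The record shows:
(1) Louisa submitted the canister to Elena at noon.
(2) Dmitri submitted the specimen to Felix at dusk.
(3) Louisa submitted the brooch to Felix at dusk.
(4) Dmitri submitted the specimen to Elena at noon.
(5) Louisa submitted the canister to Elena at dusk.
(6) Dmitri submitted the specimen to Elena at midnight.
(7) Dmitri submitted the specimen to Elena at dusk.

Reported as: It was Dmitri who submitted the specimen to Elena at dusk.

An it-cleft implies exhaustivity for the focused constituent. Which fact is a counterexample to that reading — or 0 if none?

Focus of the cleft: "Dmitri" (the agent). Presupposed background: thing = the specimen, recipient = Elena, setting = at dusk.
The exhaustive reading says no other agent fits that background.
Every other fact differs from the presupposition on some backgrounded slot, so none challenges the exhaustivity.

0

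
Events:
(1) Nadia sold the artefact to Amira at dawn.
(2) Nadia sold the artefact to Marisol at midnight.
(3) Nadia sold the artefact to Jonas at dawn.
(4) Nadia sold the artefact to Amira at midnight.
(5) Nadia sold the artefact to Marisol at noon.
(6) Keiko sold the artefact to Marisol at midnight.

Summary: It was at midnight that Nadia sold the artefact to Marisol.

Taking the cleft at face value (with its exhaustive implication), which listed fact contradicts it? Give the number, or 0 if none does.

Focus of the cleft: "at midnight" (the setting). Presupposed background: same agent, thing, recipient (Nadia / the artefact / Marisol).
The exhaustive reading says no other setting fits that background.
Fact (5) shares the background but with setting = at noon; exhaustivity is violated.

5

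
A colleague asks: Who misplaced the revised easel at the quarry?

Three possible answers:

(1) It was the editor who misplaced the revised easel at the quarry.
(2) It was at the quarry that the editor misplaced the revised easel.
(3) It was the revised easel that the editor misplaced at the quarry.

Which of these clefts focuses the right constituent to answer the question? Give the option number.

1

The question word "who" targets the subject (agent).
Option (1) clefts "the editor" — that matches what the question asks about.
Option (2) clefts "at the quarry" — the location, not what was asked.
Option (3) clefts "the revised easel" — the direct object, not what was asked.
So the congruent reply is (1).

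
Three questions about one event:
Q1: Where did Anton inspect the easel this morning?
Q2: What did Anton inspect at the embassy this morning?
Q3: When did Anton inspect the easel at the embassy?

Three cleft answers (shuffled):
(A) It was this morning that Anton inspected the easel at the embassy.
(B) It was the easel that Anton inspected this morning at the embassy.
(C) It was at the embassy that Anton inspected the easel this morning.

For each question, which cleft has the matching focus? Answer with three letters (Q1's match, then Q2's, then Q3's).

CBA

Q1 asks about the location; cleft (C) focuses "at the embassy", which is the location — so Q1 → C.
Q2 asks about the direct object; cleft (B) focuses "the easel", which is the direct object — so Q2 → B.
Q3 asks about the time; cleft (A) focuses "this morning", which is the time — so Q3 → A.
Mapping: Q1→C, Q2→B, Q3→A.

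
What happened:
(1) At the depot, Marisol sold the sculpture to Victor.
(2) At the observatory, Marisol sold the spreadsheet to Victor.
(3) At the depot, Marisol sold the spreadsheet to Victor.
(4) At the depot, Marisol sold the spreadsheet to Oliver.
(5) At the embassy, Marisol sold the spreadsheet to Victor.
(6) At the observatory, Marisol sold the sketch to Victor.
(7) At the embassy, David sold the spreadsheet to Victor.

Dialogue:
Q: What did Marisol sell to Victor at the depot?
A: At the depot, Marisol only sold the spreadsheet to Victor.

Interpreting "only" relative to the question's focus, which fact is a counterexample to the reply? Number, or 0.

1

Answering "What did ...?" puts focus on the thing — here, "the spreadsheet".
So "only" ranges over things; the rest (agent = Marisol, recipient = Victor, setting = at the depot) is presupposed.
Fact (1) keeps agent = Marisol, recipient = Victor, setting = at the depot but has thing = the sculpture; that refutes the reply.
(Fact (4) would refute a reading with focus on the recipient — but that is not what the question asks.)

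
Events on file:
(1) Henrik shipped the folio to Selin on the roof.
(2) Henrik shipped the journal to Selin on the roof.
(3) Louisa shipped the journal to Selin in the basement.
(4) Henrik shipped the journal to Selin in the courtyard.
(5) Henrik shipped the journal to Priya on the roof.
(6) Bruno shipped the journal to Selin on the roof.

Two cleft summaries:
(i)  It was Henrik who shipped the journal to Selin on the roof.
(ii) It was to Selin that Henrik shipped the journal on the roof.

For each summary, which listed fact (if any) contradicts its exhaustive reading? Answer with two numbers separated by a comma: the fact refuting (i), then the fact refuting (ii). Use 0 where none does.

Summary (i) focuses "Henrik" (the agent); background same thing, recipient, setting (the journal / Selin / on the roof). Fact (6) matches that background with agent = Bruno — refutes (i).
Summary (ii) focuses "Selin" (the recipient); background same agent, thing, setting (Henrik / the journal / on the roof). Fact (5) matches that background with recipient = Priya — refutes (ii).

6, 5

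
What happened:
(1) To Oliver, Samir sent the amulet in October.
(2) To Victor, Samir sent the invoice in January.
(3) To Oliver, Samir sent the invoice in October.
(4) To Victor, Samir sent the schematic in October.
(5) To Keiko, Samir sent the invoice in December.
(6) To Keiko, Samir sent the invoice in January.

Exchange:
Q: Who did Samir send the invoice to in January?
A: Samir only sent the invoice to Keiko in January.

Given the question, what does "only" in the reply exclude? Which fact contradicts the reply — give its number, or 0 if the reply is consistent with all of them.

Answering "Who did ... to ...?" puts focus on the recipient — here, "Keiko".
"Only" then excludes alternative recipients while the background — agent = Samir, thing = the invoice, setting = in January — is held fixed.
Fact (2) shares the background with a different recipient (Victor) — counterexample.
(Fact (5) would refute a reading with focus on the setting — but that is not what the question asks.)

2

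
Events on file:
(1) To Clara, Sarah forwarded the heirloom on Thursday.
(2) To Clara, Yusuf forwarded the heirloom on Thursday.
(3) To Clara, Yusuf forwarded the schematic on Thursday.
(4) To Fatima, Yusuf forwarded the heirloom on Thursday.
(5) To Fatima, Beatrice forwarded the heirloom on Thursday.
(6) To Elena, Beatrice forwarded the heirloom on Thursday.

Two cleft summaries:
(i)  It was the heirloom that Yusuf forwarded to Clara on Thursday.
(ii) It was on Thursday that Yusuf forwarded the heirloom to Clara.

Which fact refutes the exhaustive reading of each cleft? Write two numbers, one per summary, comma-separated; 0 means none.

Summary (i) focuses "the heirloom" (the thing); background same agent, recipient, setting (Yusuf / Clara / on Thursday). Fact (3) matches that background with thing = the schematic — refutes (i).
Summary (ii) focuses "on Thursday" (the setting); background same agent, thing, recipient (Yusuf / the heirloom / Clara). No fact matches that background with a different setting, so 0.

3, 0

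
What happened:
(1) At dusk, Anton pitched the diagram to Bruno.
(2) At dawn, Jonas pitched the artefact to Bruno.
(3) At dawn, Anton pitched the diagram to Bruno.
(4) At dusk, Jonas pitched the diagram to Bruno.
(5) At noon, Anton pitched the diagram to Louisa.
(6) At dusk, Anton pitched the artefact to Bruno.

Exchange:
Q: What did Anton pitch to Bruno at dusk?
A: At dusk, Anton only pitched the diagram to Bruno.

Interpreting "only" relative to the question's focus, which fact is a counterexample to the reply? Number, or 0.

Answering "What did ...?" puts focus on the thing — here, "the diagram".
"Only" then excludes alternative things while the background — Anton as agent and Bruno as recipient and at dusk as setting — is held fixed.
Fact (6) keeps Anton as agent and Bruno as recipient and at dusk as setting but has thing = the artefact; that refutes the reply.
(Fact (3) would refute a reading with focus on the setting — but that is not what the question asks.)

6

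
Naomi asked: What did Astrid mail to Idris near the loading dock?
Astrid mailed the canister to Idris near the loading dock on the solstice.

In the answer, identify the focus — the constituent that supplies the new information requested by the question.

The wh-word "what" asks about the direct object.
In the answer, "Astrid", "to Idris" and "near the loading dock" are given — repeated from the question.
"on the solstice" is also new, but it specifies the time, which is not what the question asks about — so it is not the focus.
The constituent filling the direct object gap is "the canister"; that is the focus.

the canister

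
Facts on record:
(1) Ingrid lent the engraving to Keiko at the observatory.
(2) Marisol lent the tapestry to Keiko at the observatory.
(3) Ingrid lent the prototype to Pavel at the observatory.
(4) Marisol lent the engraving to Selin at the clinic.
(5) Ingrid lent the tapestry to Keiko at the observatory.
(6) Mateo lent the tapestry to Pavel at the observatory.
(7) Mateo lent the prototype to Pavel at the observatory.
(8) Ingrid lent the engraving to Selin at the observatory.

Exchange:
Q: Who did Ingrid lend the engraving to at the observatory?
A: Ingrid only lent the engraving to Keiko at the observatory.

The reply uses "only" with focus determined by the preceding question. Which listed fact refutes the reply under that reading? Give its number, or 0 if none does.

The question "Who did ... to ...?" targets the recipient, so in the reply the focus falls on "Keiko".
"Only" then excludes alternative recipients while the background — agent = Ingrid, thing = the engraving, setting = at the observatory — is held fixed.
Fact (8) shares the background with a different recipient (Selin) — counterexample.
(Fact (5) would refute a reading with focus on the thing — but that is not what the question asks.)

8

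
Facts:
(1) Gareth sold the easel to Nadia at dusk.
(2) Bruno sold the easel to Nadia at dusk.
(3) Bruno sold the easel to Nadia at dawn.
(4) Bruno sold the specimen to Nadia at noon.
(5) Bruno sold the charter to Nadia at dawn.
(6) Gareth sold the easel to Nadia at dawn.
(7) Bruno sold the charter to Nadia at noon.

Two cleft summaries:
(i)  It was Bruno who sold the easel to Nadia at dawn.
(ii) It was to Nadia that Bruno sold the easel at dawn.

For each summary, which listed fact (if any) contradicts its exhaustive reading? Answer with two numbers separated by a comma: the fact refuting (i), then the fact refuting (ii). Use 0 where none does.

6, 0

(i): focus "Bruno". Looking for same thing, recipient, setting (the easel / Nadia / at dawn) with some other agent — fact (6) has Gareth there. Refuted.
(ii): focus "Nadia". No fact shares same agent, thing, setting (Bruno / the easel / at dawn) with a different recipient. 0.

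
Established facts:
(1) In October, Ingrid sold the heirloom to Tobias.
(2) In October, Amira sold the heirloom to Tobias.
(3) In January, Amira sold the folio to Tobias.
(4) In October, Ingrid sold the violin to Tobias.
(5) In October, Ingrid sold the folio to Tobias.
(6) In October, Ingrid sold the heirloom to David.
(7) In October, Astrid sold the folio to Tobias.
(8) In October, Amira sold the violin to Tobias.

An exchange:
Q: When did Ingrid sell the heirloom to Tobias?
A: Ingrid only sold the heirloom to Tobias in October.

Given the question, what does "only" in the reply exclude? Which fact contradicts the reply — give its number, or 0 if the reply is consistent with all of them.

Answering "When did ...?" puts focus on the setting — here, "in October".
"Only" then excludes alternative settings while the background — Ingrid as agent and the heirloom as thing and Tobias as recipient — is held fixed.
No fact keeps Ingrid as agent and the heirloom as thing and Tobias as recipient while changing the setting; every other fact differs on something backgrounded. The reply stands.
(Fact (4) would refute a reading with focus on the thing — but that is not what the question asks.)

0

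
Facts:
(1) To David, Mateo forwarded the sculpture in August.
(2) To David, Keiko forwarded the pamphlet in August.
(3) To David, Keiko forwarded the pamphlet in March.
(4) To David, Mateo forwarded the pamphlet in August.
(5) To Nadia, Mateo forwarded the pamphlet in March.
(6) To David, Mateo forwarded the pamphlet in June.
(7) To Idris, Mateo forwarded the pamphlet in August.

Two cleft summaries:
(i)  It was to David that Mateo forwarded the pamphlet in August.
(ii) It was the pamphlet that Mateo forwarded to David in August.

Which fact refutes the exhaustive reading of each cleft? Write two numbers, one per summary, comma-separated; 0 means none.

7, 1

Summary (i) focuses "David" (the recipient); background Mateo as agent and the pamphlet as thing and in August as setting. Fact (7) matches that background with recipient = Idris — refutes (i).
Summary (ii) focuses "the pamphlet" (the thing); background Mateo as agent and David as recipient and in August as setting. Fact (1) matches that background with thing = the sculpture — refutes (ii).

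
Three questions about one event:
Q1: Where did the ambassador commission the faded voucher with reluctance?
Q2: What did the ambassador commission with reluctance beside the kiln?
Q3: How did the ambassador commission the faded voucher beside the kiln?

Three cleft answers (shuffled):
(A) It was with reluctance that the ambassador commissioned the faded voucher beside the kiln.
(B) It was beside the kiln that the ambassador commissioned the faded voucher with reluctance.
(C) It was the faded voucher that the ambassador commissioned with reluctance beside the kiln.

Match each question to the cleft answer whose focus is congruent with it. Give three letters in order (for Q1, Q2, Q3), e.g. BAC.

Q1 asks about the location; cleft (B) focuses "beside the kiln", which is the location — so Q1 → B.
Q2 asks about the direct object; cleft (C) focuses "the faded voucher", which is the direct object — so Q2 → C.
Q3 asks about the manner; cleft (A) focuses "with reluctance", which is the manner — so Q3 → A.
Mapping: Q1→B, Q2→C, Q3→A.

BCA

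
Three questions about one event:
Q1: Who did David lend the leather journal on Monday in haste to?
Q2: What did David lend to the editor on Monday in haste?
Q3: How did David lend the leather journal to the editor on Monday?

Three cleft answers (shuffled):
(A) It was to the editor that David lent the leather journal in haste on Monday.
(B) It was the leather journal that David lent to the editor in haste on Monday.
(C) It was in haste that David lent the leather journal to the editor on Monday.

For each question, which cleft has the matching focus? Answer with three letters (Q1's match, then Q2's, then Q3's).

ABC

Q1 asks about the recipient; cleft (A) focuses "to the editor", which is the recipient — so Q1 → A.
Q2 asks about the direct object; cleft (B) focuses "the leather journal", which is the direct object — so Q2 → B.
Q3 asks about the manner; cleft (C) focuses "in haste", which is the manner — so Q3 → C.
Mapping: Q1→A, Q2→B, Q3→C.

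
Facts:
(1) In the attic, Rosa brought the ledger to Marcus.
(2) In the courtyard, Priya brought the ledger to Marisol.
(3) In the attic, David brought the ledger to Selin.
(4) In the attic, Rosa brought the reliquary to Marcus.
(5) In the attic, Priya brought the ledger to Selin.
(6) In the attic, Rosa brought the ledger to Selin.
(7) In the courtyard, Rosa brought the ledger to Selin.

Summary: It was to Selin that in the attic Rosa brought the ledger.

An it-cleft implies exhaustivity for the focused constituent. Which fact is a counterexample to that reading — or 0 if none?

The cleft puts "Selin" in focus and presupposes the open proposition with same agent, thing, setting (Rosa / the ledger / in the attic).
Exhaustivity: Selin is the only recipient satisfying that background.
Fact (1) shares the background but with recipient = Marcus; exhaustivity is violated.

1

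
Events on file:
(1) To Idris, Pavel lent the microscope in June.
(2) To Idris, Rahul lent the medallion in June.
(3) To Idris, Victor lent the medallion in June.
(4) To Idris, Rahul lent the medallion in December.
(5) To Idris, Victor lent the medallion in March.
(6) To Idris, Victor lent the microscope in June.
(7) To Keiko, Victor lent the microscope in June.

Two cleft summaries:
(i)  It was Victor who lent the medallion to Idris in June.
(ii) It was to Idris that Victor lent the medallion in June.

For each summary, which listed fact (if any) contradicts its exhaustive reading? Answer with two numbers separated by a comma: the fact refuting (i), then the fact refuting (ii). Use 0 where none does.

2, 0

Summary (i) focuses "Victor" (the agent); background same thing, recipient, setting (the medallion / Idris / in June). Fact (2) matches that background with agent = Rahul — refutes (i).
Summary (ii) focuses "Idris" (the recipient); background same agent, thing, setting (Victor / the medallion / in June). No fact matches that background with a different recipient, so 0.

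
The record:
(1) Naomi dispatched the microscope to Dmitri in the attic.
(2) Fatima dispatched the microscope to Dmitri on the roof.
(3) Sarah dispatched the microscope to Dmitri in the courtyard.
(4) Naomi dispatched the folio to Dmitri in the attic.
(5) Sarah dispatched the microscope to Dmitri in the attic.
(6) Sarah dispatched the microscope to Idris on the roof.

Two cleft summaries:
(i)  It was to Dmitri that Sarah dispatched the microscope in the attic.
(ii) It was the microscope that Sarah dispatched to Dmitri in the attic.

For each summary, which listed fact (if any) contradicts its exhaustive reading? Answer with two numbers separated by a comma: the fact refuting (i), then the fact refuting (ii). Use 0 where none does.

0, 0

Summary (i) focuses "Dmitri" (the recipient); background same agent, thing, setting (Sarah / the microscope / in the attic). No fact matches that background with a different recipient, so 0.
Summary (ii) focuses "the microscope" (the thing); background same agent, recipient, setting (Sarah / Dmitri / in the attic). No fact matches that background with a different thing, so 0.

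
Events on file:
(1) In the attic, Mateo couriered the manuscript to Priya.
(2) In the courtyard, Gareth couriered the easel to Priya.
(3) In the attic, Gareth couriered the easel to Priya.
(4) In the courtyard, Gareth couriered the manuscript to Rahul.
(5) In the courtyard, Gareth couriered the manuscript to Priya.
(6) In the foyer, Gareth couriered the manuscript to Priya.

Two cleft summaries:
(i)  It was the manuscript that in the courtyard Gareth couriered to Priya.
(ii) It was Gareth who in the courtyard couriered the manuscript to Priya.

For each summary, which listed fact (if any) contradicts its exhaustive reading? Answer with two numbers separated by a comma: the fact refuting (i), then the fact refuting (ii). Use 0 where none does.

2, 0

Summary (i) focuses "the manuscript" (the thing); background same agent, recipient, setting (Gareth / Priya / in the courtyard). Fact (2) matches that background with thing = the easel — refutes (i).
Summary (ii) focuses "Gareth" (the agent); background same thing, recipient, setting (the manuscript / Priya / in the courtyard). No fact matches that background with a different agent, so 0.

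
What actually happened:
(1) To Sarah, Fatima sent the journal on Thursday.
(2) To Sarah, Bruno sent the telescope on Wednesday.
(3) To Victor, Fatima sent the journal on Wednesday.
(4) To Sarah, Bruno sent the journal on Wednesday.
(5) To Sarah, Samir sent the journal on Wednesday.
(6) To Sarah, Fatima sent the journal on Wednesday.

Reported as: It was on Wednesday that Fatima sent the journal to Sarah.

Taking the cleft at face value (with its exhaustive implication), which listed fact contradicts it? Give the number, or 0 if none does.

1

Focus of the cleft: "on Wednesday" (the setting). Presupposed background: agent = Fatima, thing = the journal, recipient = Sarah.
Exhaustivity: on Wednesday is the only setting satisfying that background.
But fact (1) also has agent = Fatima, thing = the journal, recipient = Sarah, with setting = on Thursday — so the exhaustive reading fails.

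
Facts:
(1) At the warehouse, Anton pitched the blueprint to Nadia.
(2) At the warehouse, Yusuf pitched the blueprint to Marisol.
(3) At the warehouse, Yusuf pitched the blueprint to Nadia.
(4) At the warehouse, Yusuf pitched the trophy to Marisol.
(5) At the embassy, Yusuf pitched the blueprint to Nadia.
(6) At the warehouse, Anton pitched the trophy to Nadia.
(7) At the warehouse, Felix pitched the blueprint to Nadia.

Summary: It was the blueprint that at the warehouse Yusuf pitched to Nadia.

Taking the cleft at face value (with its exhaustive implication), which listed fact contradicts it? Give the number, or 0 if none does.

The cleft puts "the blueprint" in focus and presupposes the open proposition with same agent, recipient, setting (Yusuf / Nadia / at the warehouse).
Exhaustivity: the blueprint is the only thing satisfying that background.
No listed fact matches the background with a different thing. Exhaustivity holds.

0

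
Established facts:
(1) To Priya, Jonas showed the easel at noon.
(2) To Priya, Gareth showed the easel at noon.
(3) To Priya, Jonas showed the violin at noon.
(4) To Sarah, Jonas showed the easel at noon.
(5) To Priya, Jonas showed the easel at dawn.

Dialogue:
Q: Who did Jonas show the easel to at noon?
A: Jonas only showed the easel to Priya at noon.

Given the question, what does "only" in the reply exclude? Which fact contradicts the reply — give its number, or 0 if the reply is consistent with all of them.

4

The question "Who did ... to ...?" targets the recipient, so in the reply the focus falls on "Priya".
"Only" then excludes alternative recipients while the background — Jonas as agent and the easel as thing and at noon as setting — is held fixed.
Fact (4) shares the background with a different recipient (Sarah) — counterexample.
(Fact (3) would refute a reading with focus on the thing — but that is not what the question asks.)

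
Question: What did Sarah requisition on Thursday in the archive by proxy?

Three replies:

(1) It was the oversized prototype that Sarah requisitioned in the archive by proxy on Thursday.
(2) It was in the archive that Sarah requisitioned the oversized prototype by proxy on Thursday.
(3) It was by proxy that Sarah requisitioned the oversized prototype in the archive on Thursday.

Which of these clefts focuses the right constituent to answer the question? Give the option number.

1

The question word "what" targets the direct object.
Option (1) clefts "the oversized prototype" — that matches what the question asks about.
Option (2) clefts "in the archive" — the location, not what was asked.
Option (3) clefts "by proxy" — the manner, not what was asked.
So the congruent reply is (1).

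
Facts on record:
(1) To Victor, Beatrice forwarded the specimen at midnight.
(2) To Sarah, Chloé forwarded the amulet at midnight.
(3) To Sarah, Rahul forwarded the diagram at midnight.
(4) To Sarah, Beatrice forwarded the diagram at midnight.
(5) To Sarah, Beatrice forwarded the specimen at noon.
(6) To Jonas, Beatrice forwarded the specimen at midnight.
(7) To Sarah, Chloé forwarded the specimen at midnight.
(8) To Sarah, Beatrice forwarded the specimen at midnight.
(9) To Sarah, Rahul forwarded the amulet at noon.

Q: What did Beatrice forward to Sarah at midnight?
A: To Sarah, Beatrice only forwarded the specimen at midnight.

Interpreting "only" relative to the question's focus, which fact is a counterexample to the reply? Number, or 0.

4

The question "What did ...?" targets the thing, so in the reply the focus falls on "the specimen".
So "only" ranges over things; the rest (same agent, recipient, setting (Beatrice / Sarah / at midnight)) is presupposed.
Fact (4) keeps same agent, recipient, setting (Beatrice / Sarah / at midnight) but has thing = the diagram; that refutes the reply.
(Fact (5) would refute a reading with focus on the setting — but that is not what the question asks.)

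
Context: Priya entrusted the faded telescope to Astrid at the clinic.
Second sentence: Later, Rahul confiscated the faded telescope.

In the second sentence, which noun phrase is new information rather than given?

Rahul

"the faded telescope" in the second sentence is given — already mentioned in the context.
"Rahul" has no antecedent in the context; it is discourse-new.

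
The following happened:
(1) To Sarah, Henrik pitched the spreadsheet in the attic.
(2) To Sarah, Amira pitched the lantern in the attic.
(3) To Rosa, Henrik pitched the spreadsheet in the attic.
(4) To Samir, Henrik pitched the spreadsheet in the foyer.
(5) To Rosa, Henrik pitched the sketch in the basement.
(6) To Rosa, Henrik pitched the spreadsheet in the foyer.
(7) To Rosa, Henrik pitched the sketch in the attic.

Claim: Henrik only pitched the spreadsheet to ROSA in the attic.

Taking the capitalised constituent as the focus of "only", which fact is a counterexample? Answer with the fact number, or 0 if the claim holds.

Focus (in capitals) is "Rosa" — the recipient. "Only" excludes alternative recipients while holding fixed Henrik as agent and the spreadsheet as thing and in the attic as setting.
Fact (1) shares the background but differs in recipient (Sarah) — a counterexample.

1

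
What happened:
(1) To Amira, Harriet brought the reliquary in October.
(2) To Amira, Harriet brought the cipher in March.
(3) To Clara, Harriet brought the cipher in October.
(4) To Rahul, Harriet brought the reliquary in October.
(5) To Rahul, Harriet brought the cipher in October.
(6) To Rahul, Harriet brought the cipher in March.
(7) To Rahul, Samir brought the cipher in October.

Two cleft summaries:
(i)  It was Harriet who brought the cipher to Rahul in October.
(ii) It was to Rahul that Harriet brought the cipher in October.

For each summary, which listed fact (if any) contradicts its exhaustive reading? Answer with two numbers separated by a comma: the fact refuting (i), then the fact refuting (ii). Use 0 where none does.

Summary (i) focuses "Harriet" (the agent); background same thing, recipient, setting (the cipher / Rahul / in October). Fact (7) matches that background with agent = Samir — refutes (i).
Summary (ii) focuses "Rahul" (the recipient); background same agent, thing, setting (Harriet / the cipher / in October). Fact (3) matches that background with recipient = Clara — refutes (ii).

7, 3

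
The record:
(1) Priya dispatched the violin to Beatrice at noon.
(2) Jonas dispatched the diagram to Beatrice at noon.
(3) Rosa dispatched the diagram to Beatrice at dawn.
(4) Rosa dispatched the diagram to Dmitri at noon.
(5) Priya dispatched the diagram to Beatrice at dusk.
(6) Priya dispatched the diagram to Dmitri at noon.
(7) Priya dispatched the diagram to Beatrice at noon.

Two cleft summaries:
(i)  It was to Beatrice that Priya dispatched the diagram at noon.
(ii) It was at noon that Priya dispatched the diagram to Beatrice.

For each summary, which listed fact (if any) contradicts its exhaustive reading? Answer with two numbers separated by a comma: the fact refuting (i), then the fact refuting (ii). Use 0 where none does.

6, 5

Summary (i) focuses "Beatrice" (the recipient); background Priya as agent and the diagram as thing and at noon as setting. Fact (6) matches that background with recipient = Dmitri — refutes (i).
Summary (ii) focuses "at noon" (the setting); background Priya as agent and the diagram as thing and Beatrice as recipient. Fact (5) matches that background with setting = at dusk — refutes (ii).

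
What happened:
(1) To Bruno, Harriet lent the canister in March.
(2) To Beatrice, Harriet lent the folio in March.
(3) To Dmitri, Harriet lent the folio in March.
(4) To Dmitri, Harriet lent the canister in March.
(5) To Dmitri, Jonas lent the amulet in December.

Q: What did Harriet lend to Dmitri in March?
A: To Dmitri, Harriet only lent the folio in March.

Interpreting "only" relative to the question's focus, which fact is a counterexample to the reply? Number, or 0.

The question "What did ...?" targets the thing, so in the reply the focus falls on "the folio".
"Only" then excludes alternative things while the background — same agent, recipient, setting (Harriet / Dmitri / in March) — is held fixed.
Fact (4) shares the background with a different thing (the canister) — counterexample.
(Fact (2) would refute a reading with focus on the recipient — but that is not what the question asks.)

4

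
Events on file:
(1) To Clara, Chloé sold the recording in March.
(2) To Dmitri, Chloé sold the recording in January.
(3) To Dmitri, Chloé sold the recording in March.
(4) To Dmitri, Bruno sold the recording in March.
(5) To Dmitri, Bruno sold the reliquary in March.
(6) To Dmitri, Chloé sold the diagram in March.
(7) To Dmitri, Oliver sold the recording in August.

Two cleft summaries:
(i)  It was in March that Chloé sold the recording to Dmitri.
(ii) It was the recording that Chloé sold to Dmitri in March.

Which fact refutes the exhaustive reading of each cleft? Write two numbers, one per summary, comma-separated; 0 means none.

2, 6

Summary (i) focuses "in March" (the setting); background agent = Chloé, thing = the recording, recipient = Dmitri. Fact (2) matches that background with setting = in January — refutes (i).
Summary (ii) focuses "the recording" (the thing); background agent = Chloé, recipient = Dmitri, setting = in March. Fact (6) matches that background with thing = the diagram — refutes (ii).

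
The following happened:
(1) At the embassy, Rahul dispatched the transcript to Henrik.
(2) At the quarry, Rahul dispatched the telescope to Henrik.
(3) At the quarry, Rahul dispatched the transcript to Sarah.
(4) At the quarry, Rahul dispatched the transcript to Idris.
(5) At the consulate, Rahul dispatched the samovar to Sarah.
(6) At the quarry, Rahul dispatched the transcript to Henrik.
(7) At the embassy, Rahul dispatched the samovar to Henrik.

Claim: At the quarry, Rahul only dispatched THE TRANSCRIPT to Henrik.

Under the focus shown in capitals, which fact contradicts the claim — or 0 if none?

2

Focus (in capitals) is "the transcript" — the thing. "Only" excludes alternative things while holding fixed agent = Rahul, recipient = Henrik, setting = at the quarry.
Fact (2) shares the background but differs in thing (the telescope) — a counterexample.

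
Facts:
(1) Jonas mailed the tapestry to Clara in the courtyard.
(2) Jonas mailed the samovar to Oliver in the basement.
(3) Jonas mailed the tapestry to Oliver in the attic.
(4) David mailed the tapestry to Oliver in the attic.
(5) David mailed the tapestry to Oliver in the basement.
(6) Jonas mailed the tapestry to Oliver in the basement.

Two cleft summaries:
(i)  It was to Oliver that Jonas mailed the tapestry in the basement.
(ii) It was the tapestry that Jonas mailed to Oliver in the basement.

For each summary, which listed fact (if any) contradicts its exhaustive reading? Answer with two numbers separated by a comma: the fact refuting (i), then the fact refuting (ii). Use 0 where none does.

0, 2

(i): focus "Oliver". No fact shares same agent, thing, setting (Jonas / the tapestry / in the basement) with a different recipient. 0.
(ii): focus "the tapestry". Looking for same agent, recipient, setting (Jonas / Oliver / in the basement) with some other thing — fact (2) has the samovar there. Refuted.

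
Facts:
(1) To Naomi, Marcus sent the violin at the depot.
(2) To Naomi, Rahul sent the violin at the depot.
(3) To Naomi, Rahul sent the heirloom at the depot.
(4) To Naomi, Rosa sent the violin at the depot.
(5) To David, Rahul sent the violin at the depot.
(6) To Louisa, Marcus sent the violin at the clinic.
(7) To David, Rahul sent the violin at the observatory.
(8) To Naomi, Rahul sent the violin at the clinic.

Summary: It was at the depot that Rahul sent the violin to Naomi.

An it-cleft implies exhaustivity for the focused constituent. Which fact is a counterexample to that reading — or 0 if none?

Focus of the cleft: "at the depot" (the setting). Presupposed background: same agent, thing, recipient (Rahul / the violin / Naomi).
Exhaustivity: at the depot is the only setting satisfying that background.
But fact (8) also has same agent, thing, recipient (Rahul / the violin / Naomi), with setting = at the clinic — so the exhaustive reading fails.

8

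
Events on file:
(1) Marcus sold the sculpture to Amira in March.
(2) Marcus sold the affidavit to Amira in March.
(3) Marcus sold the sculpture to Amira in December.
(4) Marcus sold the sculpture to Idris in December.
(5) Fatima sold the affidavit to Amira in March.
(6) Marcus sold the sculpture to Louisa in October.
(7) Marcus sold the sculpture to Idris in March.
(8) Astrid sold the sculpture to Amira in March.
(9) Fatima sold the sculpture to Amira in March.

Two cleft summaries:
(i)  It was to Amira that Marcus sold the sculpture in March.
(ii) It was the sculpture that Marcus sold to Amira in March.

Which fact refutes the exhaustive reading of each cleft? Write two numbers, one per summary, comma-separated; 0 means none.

Summary (i) focuses "Amira" (the recipient); background agent = Marcus, thing = the sculpture, setting = in March. Fact (7) matches that background with recipient = Idris — refutes (i).
Summary (ii) focuses "the sculpture" (the thing); background agent = Marcus, recipient = Amira, setting = in March. Fact (2) matches that background with thing = the affidavit — refutes (ii).

7, 2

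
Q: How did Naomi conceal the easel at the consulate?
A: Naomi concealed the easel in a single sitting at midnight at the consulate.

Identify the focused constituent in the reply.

The wh-word "how" asks about the manner.
In the answer, "Naomi", "the easel" and "at the consulate" are given — repeated from the question.
"at midnight" is also new, but it specifies the time, which is not what the question asks about — so it is not the focus.
The constituent filling the manner gap is "in a single sitting"; that is the focus.

in a single sitting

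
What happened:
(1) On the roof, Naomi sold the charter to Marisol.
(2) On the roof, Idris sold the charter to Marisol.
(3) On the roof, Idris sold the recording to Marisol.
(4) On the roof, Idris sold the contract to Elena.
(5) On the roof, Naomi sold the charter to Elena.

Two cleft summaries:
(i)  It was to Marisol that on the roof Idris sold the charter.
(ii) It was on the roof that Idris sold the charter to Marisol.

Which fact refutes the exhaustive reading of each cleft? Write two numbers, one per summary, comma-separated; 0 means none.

Summary (i) focuses "Marisol" (the recipient); background agent = Idris, thing = the charter, setting = on the roof. No fact matches that background with a different recipient, so 0.
Summary (ii) focuses "on the roof" (the setting); background agent = Idris, thing = the charter, recipient = Marisol. No fact matches that background with a different setting, so 0.

0, 0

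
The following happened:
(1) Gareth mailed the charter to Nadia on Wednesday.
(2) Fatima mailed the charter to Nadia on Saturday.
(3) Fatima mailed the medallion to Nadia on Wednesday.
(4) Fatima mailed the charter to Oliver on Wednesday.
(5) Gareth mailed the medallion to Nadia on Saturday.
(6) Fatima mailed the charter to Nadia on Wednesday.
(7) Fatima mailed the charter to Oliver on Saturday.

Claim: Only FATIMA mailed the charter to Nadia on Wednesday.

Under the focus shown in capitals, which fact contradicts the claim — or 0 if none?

1

Focus (in capitals) is "Fatima" — the agent. "Only" excludes alternative agents while holding fixed same thing, recipient, setting (the charter / Nadia / on Wednesday).
Fact (1) matches on same thing, recipient, setting (the charter / Nadia / on Wednesday), but has agent = Gareth instead. That refutes the claim.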